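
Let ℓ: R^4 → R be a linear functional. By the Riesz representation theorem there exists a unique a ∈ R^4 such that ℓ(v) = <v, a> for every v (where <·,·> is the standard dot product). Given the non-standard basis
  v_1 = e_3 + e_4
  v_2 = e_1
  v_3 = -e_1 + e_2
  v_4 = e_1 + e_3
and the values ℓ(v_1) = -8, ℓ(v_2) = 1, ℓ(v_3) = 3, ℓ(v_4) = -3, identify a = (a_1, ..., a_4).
a = (1, 4, -4, -4)

Write a = (a_1, ..., a_4) in the standard basis. For each basis vector v_i, ℓ(v_i) = <v_i, a> is a linear equation in the a_j's. Collect the n equations into a matrix system V a = ℓ, where row i of V is v_i (expressed in the standard basis). Since V is invertible (lower-triangular with 1s on the diagonal, up to permutation), solve by back-substitution:
  V =
[[0, 0, 1, 1],
 [1, 0, 0, 0],
 [-1, 1, 0, 0],
 [1, 0, 1, 0]]
  V a = (-8, 1, 3, -3)
Solving gives a = (1, 4, -4, -4).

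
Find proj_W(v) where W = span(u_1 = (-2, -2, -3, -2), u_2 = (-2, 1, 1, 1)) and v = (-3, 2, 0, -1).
proj_W(v) = (-208/69, 61/138, 2/23, 61/138)

Set up U = [u_1 | ... | u_2] ∈ R^(4×2). The projector onto W = col(U) is P = U (U^T U)^(-1) U^T.
Compute U^T U =
  [21, -3]
  [-3, 7],
and U^T v = (4, 7).
Solve U^T U · c = U^T v for the coefficients: c = (49/138, 53/46). The projection is proj_W(v) = U c.
Check: (v - proj_W(v)) · u_1 = 0  (should be 0).
Check: (v - proj_W(v)) · u_2 = 0  (should be 0).
Result: proj_W(v) = (-208/69, 61/138, 2/23, 61/138).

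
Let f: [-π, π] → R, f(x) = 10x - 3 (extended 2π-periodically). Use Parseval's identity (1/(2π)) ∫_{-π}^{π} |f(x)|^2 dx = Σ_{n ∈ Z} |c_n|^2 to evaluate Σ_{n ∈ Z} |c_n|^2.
Σ |c_n|^2 = 100π^2/3 + 9

Expand and integrate term by term over [-π, π]:
  ∫ (10x)^2 dx = 100·(2π^3/3); ∫ 2·10·(-3)·x dx = 0 (odd integrand); ∫ (-3)^2 dx = 9·2π.
So (1/(2π)) ∫_{-π}^{π} (10x - 3)^2 dx = 100π^2/3 + 9 = 100π^2/3 + 9.
Parseval ⇒ Σ |c_n|^2 = 100π^2/3 + 9.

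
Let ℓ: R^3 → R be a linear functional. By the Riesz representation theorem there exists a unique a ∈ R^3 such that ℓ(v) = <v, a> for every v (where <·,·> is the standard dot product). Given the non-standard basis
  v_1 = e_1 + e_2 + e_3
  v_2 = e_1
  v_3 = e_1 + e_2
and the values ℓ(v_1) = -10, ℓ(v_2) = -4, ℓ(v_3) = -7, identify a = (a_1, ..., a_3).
a = (-4, -3, -3)

Write a = (a_1, ..., a_3) in the standard basis. For each basis vector v_i, ℓ(v_i) = <v_i, a> is a linear equation in the a_j's. Collect the n equations into a matrix system V a = ℓ, where row i of V is v_i (expressed in the standard basis). Since V is invertible (lower-triangular with 1s on the diagonal, up to permutation), solve by back-substitution:
  V =
[[1, 1, 1],
 [1, 0, 0],
 [1, 1, 0]]
  V a = (-10, -4, -7)
Solving gives a = (-4, -3, -3).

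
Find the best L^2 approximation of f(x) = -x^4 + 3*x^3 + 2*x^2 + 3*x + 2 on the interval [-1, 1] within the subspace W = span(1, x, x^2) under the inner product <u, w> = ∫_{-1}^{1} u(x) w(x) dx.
g(x) = 8*x^2/7 + 24*x/5 + 73/35

The best approximation g ∈ W is the orthogonal projection of f onto W. Writing g = a_0 + a_1 x + a_2 x^2, the coefficients solve the normal equations G · a = b where
  G_{ij} = <φ_i, φ_j> and b_i = <f, φ_i>, with φ_0 = 1, φ_1 = x, φ_2 = x^2.
G =
  [2, 0, 2/3]
  [0, 2/3, 0]
  [2/3, 0, 2/5],
b = (74/15, 16/5, 194/105).
Solving gives a_0 = 73/35, a_1 = 24/5, a_2 = 8/7, so
  g(x) = 8*x^2/7 + 24*x/5 + 73/35.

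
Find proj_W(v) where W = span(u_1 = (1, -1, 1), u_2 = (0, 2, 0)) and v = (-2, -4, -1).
proj_W(v) = (-3/2, -4, -3/2)

Set up U = [u_1 | ... | u_2] ∈ R^(3×2). The projector onto W = col(U) is P = U (U^T U)^(-1) U^T.
Compute U^T U =
  [3, -2]
  [-2, 4],
and U^T v = (1, -8).
Solve U^T U · c = U^T v for the coefficients: c = (-3/2, -11/4). The projection is proj_W(v) = U c.
Check: (v - proj_W(v)) · u_1 = 0  (should be 0).
Check: (v - proj_W(v)) · u_2 = 0  (should be 0).
Result: proj_W(v) = (-3/2, -4, -3/2).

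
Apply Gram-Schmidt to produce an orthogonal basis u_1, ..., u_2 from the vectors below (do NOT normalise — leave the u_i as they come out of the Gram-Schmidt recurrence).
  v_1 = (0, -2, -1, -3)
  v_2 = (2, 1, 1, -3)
Orthogonal basis:
  u_1 = (0, -2, -1, -3)
  u_2 = (2, 13/7, 10/7, -12/7)

Apply the Gram-Schmidt recurrence
  u_1 = v_1
  u_i = v_i − Σ_{j<i} ((v_i · u_j) / (u_j · u_j)) · u_j.

Step by step this gives:
  u_1 = (0, -2, -1, -3)
  u_2 = (2, 13/7, 10/7, -12/7)

Orthogonality check:
  u_2 · u_1 = 0 (should be 0)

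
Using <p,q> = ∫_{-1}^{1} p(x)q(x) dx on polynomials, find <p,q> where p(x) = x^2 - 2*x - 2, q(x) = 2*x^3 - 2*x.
<p,q> = 16/15

Expand the product: p(x)·q(x) = 2*x^5 - 4*x^4 - 6*x^3 + 4*x^2 + 4*x.
∫_{-1}^{1} of each monomial x^k gives [2/(k+1) if k even, 0 if k odd]. Integrating term-by-term (or equivalently evaluating the antiderivative F(x) = x^6/3 - 4*x^5/5 - 3*x^4/2 + 4*x^3/3 + 2*x^2 at the endpoints):
  F(1) − F(−1) = 41/30 − (3/10) = 16/15.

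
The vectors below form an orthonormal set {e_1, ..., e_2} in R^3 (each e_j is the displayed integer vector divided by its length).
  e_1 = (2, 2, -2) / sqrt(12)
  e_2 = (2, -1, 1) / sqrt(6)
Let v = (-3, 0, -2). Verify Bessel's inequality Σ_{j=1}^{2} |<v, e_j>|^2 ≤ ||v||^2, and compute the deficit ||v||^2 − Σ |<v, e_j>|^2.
Σ |<v, e_j>|^2 = 11; ||v||^2 = 13; deficit = 2

Write each e_j = u_j / sqrt(<u_j, u_j>) where u_j is the displayed integer vector. Then <v, e_j> = <v, u_j> / sqrt(<u_j, u_j>), so |<v, e_j>|^2 = <v, u_j>^2 / <u_j, u_j>.
Coefficients: <v, e_1> = -2/sqrt(12), <v, e_2> = -8/sqrt(6).
Square and sum: Σ |<v, e_j>|^2 = 11.
Compute ||v||^2 = v·v = 13.
Deficit = 13 − 11 = 2 ≥ 0, confirming Bessel's inequality. (The deficit equals ||v − Σ <v,e_j> e_j||^2, the squared distance from v to span{e_j}.)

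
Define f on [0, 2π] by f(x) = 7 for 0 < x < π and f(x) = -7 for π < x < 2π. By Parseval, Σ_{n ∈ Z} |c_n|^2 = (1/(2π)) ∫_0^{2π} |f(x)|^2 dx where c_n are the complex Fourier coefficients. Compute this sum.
Σ |c_n|^2 = 49

Parseval equates the L^2 energy of f (normalised by 1/(2π)) with the ℓ^2 sum of its Fourier coefficients: (1/(2π)) ∫_0^{2π} |f|^2 = Σ |c_n|^2.
Compute the left side: (1/(2π)) [∫_0^π 7^2 dx + ∫_π^{2π} (-7)^2 dx] = (1/(2π)) · (49π + 49π) = (49 + 49)/2 = 49.
So Σ_{n ∈ Z} |c_n|^2 = 49.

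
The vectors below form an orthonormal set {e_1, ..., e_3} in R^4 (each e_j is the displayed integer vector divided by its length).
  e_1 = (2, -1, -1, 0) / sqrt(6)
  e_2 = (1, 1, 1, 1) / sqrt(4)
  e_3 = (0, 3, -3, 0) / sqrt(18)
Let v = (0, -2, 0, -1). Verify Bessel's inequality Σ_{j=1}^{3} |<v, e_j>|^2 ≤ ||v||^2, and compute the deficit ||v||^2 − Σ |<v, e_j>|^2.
Σ |<v, e_j>|^2 = 59/12; ||v||^2 = 5; deficit = 1/12

Write each e_j = u_j / sqrt(<u_j, u_j>) where u_j is the displayed integer vector. Then <v, e_j> = <v, u_j> / sqrt(<u_j, u_j>), so |<v, e_j>|^2 = <v, u_j>^2 / <u_j, u_j>.
Coefficients: <v, e_1> = 2/sqrt(6), <v, e_2> = -3/sqrt(4), <v, e_3> = -6/sqrt(18).
Square and sum: Σ |<v, e_j>|^2 = 59/12.
Compute ||v||^2 = v·v = 5.
Deficit = 5 − 59/12 = 1/12 ≥ 0, confirming Bessel's inequality. (The deficit equals ||v − Σ <v,e_j> e_j||^2, the squared distance from v to span{e_j}.)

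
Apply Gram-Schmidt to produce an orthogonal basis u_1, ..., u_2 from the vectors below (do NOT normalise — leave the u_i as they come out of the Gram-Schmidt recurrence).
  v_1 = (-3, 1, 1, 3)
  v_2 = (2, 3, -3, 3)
Orthogonal basis:
  u_1 = (-3, 1, 1, 3)
  u_2 = (49/20, 57/20, -63/20, 51/20)

Apply the Gram-Schmidt recurrence
  u_1 = v_1
  u_i = v_i − Σ_{j<i} ((v_i · u_j) / (u_j · u_j)) · u_j.

Step by step this gives:
  u_1 = (-3, 1, 1, 3)
  u_2 = (49/20, 57/20, -63/20, 51/20)

Orthogonality check:
  u_2 · u_1 = 0 (should be 0)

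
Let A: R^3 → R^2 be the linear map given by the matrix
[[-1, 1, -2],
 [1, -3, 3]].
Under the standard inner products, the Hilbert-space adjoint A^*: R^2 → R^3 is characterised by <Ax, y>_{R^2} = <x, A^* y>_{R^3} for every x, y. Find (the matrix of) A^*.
A^* = A^T =
[[-1, 1],
 [1, -3],
 [-2, 3]]

For real matrices with standard dot products, the defining identity <Ax, y> = <x, A^* y> gives (Ax)^T y = x^T (A^*) y, i.e. x^T A^T y = x^T (A^*) y. Since this holds for all x, y, we must have A^* = A^T. Therefore
A^* =
[[-1, 1],
 [1, -3],
 [-2, 3]].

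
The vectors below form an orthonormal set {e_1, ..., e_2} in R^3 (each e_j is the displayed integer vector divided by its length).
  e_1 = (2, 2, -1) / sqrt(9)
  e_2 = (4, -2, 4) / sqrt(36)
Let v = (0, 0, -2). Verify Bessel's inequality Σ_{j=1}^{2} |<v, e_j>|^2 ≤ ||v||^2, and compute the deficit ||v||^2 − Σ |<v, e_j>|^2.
Σ |<v, e_j>|^2 = 20/9; ||v||^2 = 4; deficit = 16/9

Write each e_j = u_j / sqrt(<u_j, u_j>) where u_j is the displayed integer vector. Then <v, e_j> = <v, u_j> / sqrt(<u_j, u_j>), so |<v, e_j>|^2 = <v, u_j>^2 / <u_j, u_j>.
Coefficients: <v, e_1> = 2/sqrt(9), <v, e_2> = -8/sqrt(36).
Square and sum: Σ |<v, e_j>|^2 = 20/9.
Compute ||v||^2 = v·v = 4.
Deficit = 4 − 20/9 = 16/9 ≥ 0, confirming Bessel's inequality. (The deficit equals ||v − Σ <v,e_j> e_j||^2, the squared distance from v to span{e_j}.)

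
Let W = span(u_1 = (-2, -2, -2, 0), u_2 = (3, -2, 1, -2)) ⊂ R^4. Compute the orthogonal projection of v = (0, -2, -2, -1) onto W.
proj_W(v) = (-2/5, -12/5, -6/5, -4/5)

Set up U = [u_1 | ... | u_2] ∈ R^(4×2). The projector onto W = col(U) is P = U (U^T U)^(-1) U^T.
Compute U^T U =
  [12, -4]
  [-4, 18],
and U^T v = (8, 4).
Solve U^T U · c = U^T v for the coefficients: c = (4/5, 2/5). The projection is proj_W(v) = U c.
Check: (v - proj_W(v)) · u_1 = 0  (should be 0).
Check: (v - proj_W(v)) · u_2 = 0  (should be 0).
Result: proj_W(v) = (-2/5, -12/5, -6/5, -4/5).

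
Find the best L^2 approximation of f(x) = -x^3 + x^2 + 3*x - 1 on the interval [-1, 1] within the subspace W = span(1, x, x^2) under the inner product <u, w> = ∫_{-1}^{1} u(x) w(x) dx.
g(x) = x^2 + 12*x/5 - 1

The best approximation g ∈ W is the orthogonal projection of f onto W. Writing g = a_0 + a_1 x + a_2 x^2, the coefficients solve the normal equations G · a = b where
  G_{ij} = <φ_i, φ_j> and b_i = <f, φ_i>, with φ_0 = 1, φ_1 = x, φ_2 = x^2.
G =
  [2, 0, 2/3]
  [0, 2/3, 0]
  [2/3, 0, 2/5],
b = (-4/3, 8/5, -4/15).
Solving gives a_0 = -1, a_1 = 12/5, a_2 = 1, so
  g(x) = x^2 + 12*x/5 - 1.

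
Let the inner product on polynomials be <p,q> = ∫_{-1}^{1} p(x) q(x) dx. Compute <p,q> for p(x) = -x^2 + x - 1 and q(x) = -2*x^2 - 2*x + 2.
<p,q> = -68/15

Expand the product: p(x)·q(x) = 2*x^4 - 2*x^2 + 4*x - 2.
∫_{-1}^{1} of each monomial x^k gives [2/(k+1) if k even, 0 if k odd]. Integrating term-by-term (or equivalently evaluating the antiderivative F(x) = 2*x^5/5 - 2*x^3/3 + 2*x^2 - 2*x at the endpoints):
  F(1) − F(−1) = -4/15 − (64/15) = -68/15.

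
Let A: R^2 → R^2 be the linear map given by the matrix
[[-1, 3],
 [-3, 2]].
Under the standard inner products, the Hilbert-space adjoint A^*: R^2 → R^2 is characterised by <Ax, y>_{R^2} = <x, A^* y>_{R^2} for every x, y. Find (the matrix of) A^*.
A^* = A^T =
[[-1, -3],
 [3, 2]]

For real matrices with standard dot products, the defining identity <Ax, y> = <x, A^* y> gives (Ax)^T y = x^T (A^*) y, i.e. x^T A^T y = x^T (A^*) y. Since this holds for all x, y, we must have A^* = A^T. Therefore
A^* =
[[-1, -3],
 [3, 2]].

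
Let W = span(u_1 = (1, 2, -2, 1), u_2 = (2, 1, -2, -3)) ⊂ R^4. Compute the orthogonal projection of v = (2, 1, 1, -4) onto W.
proj_W(v) = (209/155, -2/5, -98/155, -591/155)

Set up U = [u_1 | ... | u_2] ∈ R^(4×2). The projector onto W = col(U) is P = U (U^T U)^(-1) U^T.
Compute U^T U =
  [10, 5]
  [5, 18],
and U^T v = (-2, 15).
Solve U^T U · c = U^T v for the coefficients: c = (-111/155, 32/31). The projection is proj_W(v) = U c.
Check: (v - proj_W(v)) · u_1 = 0  (should be 0).
Check: (v - proj_W(v)) · u_2 = 0  (should be 0).
Result: proj_W(v) = (209/155, -2/5, -98/155, -591/155).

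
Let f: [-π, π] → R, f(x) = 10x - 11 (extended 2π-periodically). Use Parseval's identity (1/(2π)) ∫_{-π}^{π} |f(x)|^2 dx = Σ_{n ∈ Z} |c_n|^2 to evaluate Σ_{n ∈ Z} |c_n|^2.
Σ |c_n|^2 = 100π^2/3 + 121

Expand and integrate term by term over [-π, π]:
  ∫ (10x)^2 dx = 100·(2π^3/3); ∫ 2·10·(-11)·x dx = 0 (odd integrand); ∫ (-11)^2 dx = 121·2π.
So (1/(2π)) ∫_{-π}^{π} (10x - 11)^2 dx = 100π^2/3 + 121 = 100π^2/3 + 121.
Parseval ⇒ Σ |c_n|^2 = 100π^2/3 + 121.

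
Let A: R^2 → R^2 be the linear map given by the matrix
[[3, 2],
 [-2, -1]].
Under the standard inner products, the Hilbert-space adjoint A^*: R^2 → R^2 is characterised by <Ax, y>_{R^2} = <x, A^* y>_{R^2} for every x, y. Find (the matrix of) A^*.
A^* = A^T =
[[3, -2],
 [2, -1]]

For real matrices with standard dot products, the defining identity <Ax, y> = <x, A^* y> gives (Ax)^T y = x^T (A^*) y, i.e. x^T A^T y = x^T (A^*) y. Since this holds for all x, y, we must have A^* = A^T. Therefore
A^* =
[[3, -2],
 [2, -1]].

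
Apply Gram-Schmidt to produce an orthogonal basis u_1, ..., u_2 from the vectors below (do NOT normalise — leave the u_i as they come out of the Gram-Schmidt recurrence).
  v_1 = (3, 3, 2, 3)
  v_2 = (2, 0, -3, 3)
Orthogonal basis:
  u_1 = (3, 3, 2, 3)
  u_2 = (35/31, -27/31, -111/31, 66/31)

Apply the Gram-Schmidt recurrence
  u_1 = v_1
  u_i = v_i − Σ_{j<i} ((v_i · u_j) / (u_j · u_j)) · u_j.

Step by step this gives:
  u_1 = (3, 3, 2, 3)
  u_2 = (35/31, -27/31, -111/31, 66/31)

Orthogonality check:
  u_2 · u_1 = 0 (should be 0)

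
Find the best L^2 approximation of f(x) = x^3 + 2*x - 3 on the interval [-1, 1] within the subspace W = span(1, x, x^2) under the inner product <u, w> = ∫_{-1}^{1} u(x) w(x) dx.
g(x) = 13*x/5 - 3

The best approximation g ∈ W is the orthogonal projection of f onto W. Writing g = a_0 + a_1 x + a_2 x^2, the coefficients solve the normal equations G · a = b where
  G_{ij} = <φ_i, φ_j> and b_i = <f, φ_i>, with φ_0 = 1, φ_1 = x, φ_2 = x^2.
G =
  [2, 0, 2/3]
  [0, 2/3, 0]
  [2/3, 0, 2/5],
b = (-6, 26/15, -2).
Solving gives a_0 = -3, a_1 = 13/5, a_2 = 0, so
  g(x) = 13*x/5 - 3.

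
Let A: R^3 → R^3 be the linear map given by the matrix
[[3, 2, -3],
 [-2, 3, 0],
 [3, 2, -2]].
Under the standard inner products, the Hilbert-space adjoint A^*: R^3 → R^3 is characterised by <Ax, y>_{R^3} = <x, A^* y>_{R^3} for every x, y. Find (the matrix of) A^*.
A^* = A^T =
[[3, -2, 3],
 [2, 3, 2],
 [-3, 0, -2]]

For real matrices with standard dot products, the defining identity <Ax, y> = <x, A^* y> gives (Ax)^T y = x^T (A^*) y, i.e. x^T A^T y = x^T (A^*) y. Since this holds for all x, y, we must have A^* = A^T. Therefore
A^* =
[[3, -2, 3],
 [2, 3, 2],
 [-3, 0, -2]].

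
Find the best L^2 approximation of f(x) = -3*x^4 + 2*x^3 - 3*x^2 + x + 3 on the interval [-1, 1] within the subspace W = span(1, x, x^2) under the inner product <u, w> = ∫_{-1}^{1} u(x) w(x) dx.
g(x) = -39*x^2/7 + 11*x/5 + 114/35

The best approximation g ∈ W is the orthogonal projection of f onto W. Writing g = a_0 + a_1 x + a_2 x^2, the coefficients solve the normal equations G · a = b where
  G_{ij} = <φ_i, φ_j> and b_i = <f, φ_i>, with φ_0 = 1, φ_1 = x, φ_2 = x^2.
G =
  [2, 0, 2/3]
  [0, 2/3, 0]
  [2/3, 0, 2/5],
b = (14/5, 22/15, -2/35).
Solving gives a_0 = 114/35, a_1 = 11/5, a_2 = -39/7, so
  g(x) = -39*x^2/7 + 11*x/5 + 114/35.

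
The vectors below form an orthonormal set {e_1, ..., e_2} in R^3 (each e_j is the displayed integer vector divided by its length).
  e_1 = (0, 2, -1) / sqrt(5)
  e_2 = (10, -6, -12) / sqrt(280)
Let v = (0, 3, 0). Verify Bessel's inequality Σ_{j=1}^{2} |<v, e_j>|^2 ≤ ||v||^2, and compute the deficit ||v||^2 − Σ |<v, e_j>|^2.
Σ |<v, e_j>|^2 = 117/14; ||v||^2 = 9; deficit = 9/14

Write each e_j = u_j / sqrt(<u_j, u_j>) where u_j is the displayed integer vector. Then <v, e_j> = <v, u_j> / sqrt(<u_j, u_j>), so |<v, e_j>|^2 = <v, u_j>^2 / <u_j, u_j>.
Coefficients: <v, e_1> = 6/sqrt(5), <v, e_2> = -18/sqrt(280).
Square and sum: Σ |<v, e_j>|^2 = 117/14.
Compute ||v||^2 = v·v = 9.
Deficit = 9 − 117/14 = 9/14 ≥ 0, confirming Bessel's inequality. (The deficit equals ||v − Σ <v,e_j> e_j||^2, the squared distance from v to span{e_j}.)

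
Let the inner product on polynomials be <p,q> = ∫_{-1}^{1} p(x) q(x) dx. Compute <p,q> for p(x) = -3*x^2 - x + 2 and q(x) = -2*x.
<p,q> = 4/3

Expand the product: p(x)·q(x) = 6*x^3 + 2*x^2 - 4*x.
∫_{-1}^{1} of each monomial x^k gives [2/(k+1) if k even, 0 if k odd]. Integrating term-by-term (or equivalently evaluating the antiderivative F(x) = 3*x^4/2 + 2*x^3/3 - 2*x^2 at the endpoints):
  F(1) − F(−1) = 1/6 − (-7/6) = 4/3.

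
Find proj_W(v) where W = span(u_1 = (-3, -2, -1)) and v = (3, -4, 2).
proj_W(v) = (9/14, 3/7, 3/14)

Set up U = [u_1 | ... | u_1] ∈ R^(3×1). The projector onto W = col(U) is P = U (U^T U)^(-1) U^T.
Compute U^T U =
  [14],
and U^T v = (-3).
Solve U^T U · c = U^T v for the coefficients: c = (-3/14). The projection is proj_W(v) = U c.
Check: (v - proj_W(v)) · u_1 = 0  (should be 0).
Result: proj_W(v) = (9/14, 3/7, 3/14).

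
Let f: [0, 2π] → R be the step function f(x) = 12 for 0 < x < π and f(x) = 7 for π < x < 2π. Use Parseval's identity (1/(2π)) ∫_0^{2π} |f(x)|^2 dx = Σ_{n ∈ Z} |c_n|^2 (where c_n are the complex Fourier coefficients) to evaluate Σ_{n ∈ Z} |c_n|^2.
Σ |c_n|^2 = 193/2

Parseval equates the L^2 energy of f (normalised by 1/(2π)) with the ℓ^2 sum of its Fourier coefficients: (1/(2π)) ∫_0^{2π} |f|^2 = Σ |c_n|^2.
Compute the left side: (1/(2π)) [∫_0^π 12^2 dx + ∫_π^{2π} 7^2 dx] = (1/(2π)) · (144π + 49π) = (144 + 49)/2 = 193/2.
So Σ_{n ∈ Z} |c_n|^2 = 193/2.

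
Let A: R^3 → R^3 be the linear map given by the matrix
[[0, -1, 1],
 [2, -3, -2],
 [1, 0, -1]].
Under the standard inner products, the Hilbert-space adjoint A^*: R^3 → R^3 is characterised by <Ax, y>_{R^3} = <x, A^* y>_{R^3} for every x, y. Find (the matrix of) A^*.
A^* = A^T =
[[0, 2, 1],
 [-1, -3, 0],
 [1, -2, -1]]

For real matrices with standard dot products, the defining identity <Ax, y> = <x, A^* y> gives (Ax)^T y = x^T (A^*) y, i.e. x^T A^T y = x^T (A^*) y. Since this holds for all x, y, we must have A^* = A^T. Therefore
A^* =
[[0, 2, 1],
 [-1, -3, 0],
 [1, -2, -1]].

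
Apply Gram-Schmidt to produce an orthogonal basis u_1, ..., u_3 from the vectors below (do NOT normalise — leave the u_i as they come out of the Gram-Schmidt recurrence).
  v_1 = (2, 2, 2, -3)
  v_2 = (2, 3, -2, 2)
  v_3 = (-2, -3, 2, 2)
Orthogonal basis:
  u_1 = (2, 2, 2, -3)
  u_2 = (2, 3, -2, 2)
  u_3 = (8/21, 0, 40/21, 32/21)

Apply the Gram-Schmidt recurrence
  u_1 = v_1
  u_i = v_i − Σ_{j<i} ((v_i · u_j) / (u_j · u_j)) · u_j.

Step by step this gives:
  u_1 = (2, 2, 2, -3)
  u_2 = (2, 3, -2, 2)
  u_3 = (8/21, 0, 40/21, 32/21)

Orthogonality check:
  u_2 · u_1 = 0 (should be 0)
  u_3 · u_1 = 0 (should be 0)
  u_3 · u_2 = 0 (should be 0)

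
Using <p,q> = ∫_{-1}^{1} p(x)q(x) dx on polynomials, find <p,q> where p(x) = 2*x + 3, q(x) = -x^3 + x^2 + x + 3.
<p,q> = 308/15

Expand the product: p(x)·q(x) = -2*x^4 - x^3 + 5*x^2 + 9*x + 9.
∫_{-1}^{1} of each monomial x^k gives [2/(k+1) if k even, 0 if k odd]. Integrating term-by-term (or equivalently evaluating the antiderivative F(x) = -2*x^5/5 - x^4/4 + 5*x^3/3 + 9*x^2/2 + 9*x at the endpoints):
  F(1) − F(−1) = 871/60 − (-361/60) = 308/15.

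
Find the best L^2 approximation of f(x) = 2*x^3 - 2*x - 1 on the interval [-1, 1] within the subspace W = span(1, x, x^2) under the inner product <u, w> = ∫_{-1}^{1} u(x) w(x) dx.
g(x) = -4*x/5 - 1

The best approximation g ∈ W is the orthogonal projection of f onto W. Writing g = a_0 + a_1 x + a_2 x^2, the coefficients solve the normal equations G · a = b where
  G_{ij} = <φ_i, φ_j> and b_i = <f, φ_i>, with φ_0 = 1, φ_1 = x, φ_2 = x^2.
G =
  [2, 0, 2/3]
  [0, 2/3, 0]
  [2/3, 0, 2/5],
b = (-2, -8/15, -2/3).
Solving gives a_0 = -1, a_1 = -4/5, a_2 = 0, so
  g(x) = -4*x/5 - 1.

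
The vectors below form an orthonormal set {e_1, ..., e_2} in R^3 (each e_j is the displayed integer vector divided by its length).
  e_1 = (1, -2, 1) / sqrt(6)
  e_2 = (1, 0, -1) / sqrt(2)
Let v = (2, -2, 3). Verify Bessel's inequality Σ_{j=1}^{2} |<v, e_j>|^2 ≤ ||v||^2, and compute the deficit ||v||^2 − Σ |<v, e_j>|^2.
Σ |<v, e_j>|^2 = 14; ||v||^2 = 17; deficit = 3

Write each e_j = u_j / sqrt(<u_j, u_j>) where u_j is the displayed integer vector. Then <v, e_j> = <v, u_j> / sqrt(<u_j, u_j>), so |<v, e_j>|^2 = <v, u_j>^2 / <u_j, u_j>.
Coefficients: <v, e_1> = 9/sqrt(6), <v, e_2> = -1/sqrt(2).
Square and sum: Σ |<v, e_j>|^2 = 14.
Compute ||v||^2 = v·v = 17.
Deficit = 17 − 14 = 3 ≥ 0, confirming Bessel's inequality. (The deficit equals ||v − Σ <v,e_j> e_j||^2, the squared distance from v to span{e_j}.)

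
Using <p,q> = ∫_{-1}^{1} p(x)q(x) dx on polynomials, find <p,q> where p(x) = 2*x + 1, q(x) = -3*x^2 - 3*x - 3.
<p,q> = -12

Expand the product: p(x)·q(x) = -6*x^3 - 9*x^2 - 9*x - 3.
∫_{-1}^{1} of each monomial x^k gives [2/(k+1) if k even, 0 if k odd]. Integrating term-by-term (or equivalently evaluating the antiderivative F(x) = -3*x^4/2 - 3*x^3 - 9*x^2/2 - 3*x at the endpoints):
  F(1) − F(−1) = -12 − (0) = -12.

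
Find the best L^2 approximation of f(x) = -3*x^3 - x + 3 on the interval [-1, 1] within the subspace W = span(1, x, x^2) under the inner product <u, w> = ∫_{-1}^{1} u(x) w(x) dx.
g(x) = 3 - 14*x/5

The best approximation g ∈ W is the orthogonal projection of f onto W. Writing g = a_0 + a_1 x + a_2 x^2, the coefficients solve the normal equations G · a = b where
  G_{ij} = <φ_i, φ_j> and b_i = <f, φ_i>, with φ_0 = 1, φ_1 = x, φ_2 = x^2.
G =
  [2, 0, 2/3]
  [0, 2/3, 0]
  [2/3, 0, 2/5],
b = (6, -28/15, 2).
Solving gives a_0 = 3, a_1 = -14/5, a_2 = 0, so
  g(x) = 3 - 14*x/5.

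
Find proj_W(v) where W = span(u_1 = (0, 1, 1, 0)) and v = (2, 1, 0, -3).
proj_W(v) = (0, 1/2, 1/2, 0)

Set up U = [u_1 | ... | u_1] ∈ R^(4×1). The projector onto W = col(U) is P = U (U^T U)^(-1) U^T.
Compute U^T U =
  [2],
and U^T v = (1).
Solve U^T U · c = U^T v for the coefficients: c = (1/2). The projection is proj_W(v) = U c.
Check: (v - proj_W(v)) · u_1 = 0  (should be 0).
Result: proj_W(v) = (0, 1/2, 1/2, 0).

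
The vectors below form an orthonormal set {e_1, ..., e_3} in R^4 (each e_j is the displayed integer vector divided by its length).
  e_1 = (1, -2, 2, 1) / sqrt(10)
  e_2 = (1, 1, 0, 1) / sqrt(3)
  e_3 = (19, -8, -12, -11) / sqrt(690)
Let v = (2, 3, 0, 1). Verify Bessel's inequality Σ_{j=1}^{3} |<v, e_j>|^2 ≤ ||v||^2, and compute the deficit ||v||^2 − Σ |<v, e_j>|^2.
Σ |<v, e_j>|^2 = 297/23; ||v||^2 = 14; deficit = 25/23

Write each e_j = u_j / sqrt(<u_j, u_j>) where u_j is the displayed integer vector. Then <v, e_j> = <v, u_j> / sqrt(<u_j, u_j>), so |<v, e_j>|^2 = <v, u_j>^2 / <u_j, u_j>.
Coefficients: <v, e_1> = -3/sqrt(10), <v, e_2> = 6/sqrt(3), <v, e_3> = 3/sqrt(690).
Square and sum: Σ |<v, e_j>|^2 = 297/23.
Compute ||v||^2 = v·v = 14.
Deficit = 14 − 297/23 = 25/23 ≥ 0, confirming Bessel's inequality. (The deficit equals ||v − Σ <v,e_j> e_j||^2, the squared distance from v to span{e_j}.)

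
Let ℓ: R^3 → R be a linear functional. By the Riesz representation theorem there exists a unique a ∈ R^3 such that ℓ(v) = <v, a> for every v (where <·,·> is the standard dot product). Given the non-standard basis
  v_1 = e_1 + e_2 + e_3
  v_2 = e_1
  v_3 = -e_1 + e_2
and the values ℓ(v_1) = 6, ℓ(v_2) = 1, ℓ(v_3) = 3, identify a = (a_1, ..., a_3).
a = (1, 4, 1)

Write a = (a_1, ..., a_3) in the standard basis. For each basis vector v_i, ℓ(v_i) = <v_i, a> is a linear equation in the a_j's. Collect the n equations into a matrix system V a = ℓ, where row i of V is v_i (expressed in the standard basis). Since V is invertible (lower-triangular with 1s on the diagonal, up to permutation), solve by back-substitution:
  V =
[[1, 1, 1],
 [1, 0, 0],
 [-1, 1, 0]]
  V a = (6, 1, 3)
Solving gives a = (1, 4, 1).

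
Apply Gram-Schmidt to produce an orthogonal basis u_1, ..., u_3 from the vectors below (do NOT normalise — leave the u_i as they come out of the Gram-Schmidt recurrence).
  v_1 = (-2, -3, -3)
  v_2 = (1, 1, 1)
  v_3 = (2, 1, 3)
Orthogonal basis:
  u_1 = (-2, -3, -3)
  u_2 = (3/11, -1/11, -1/11)
  u_3 = (0, -1, 1)

Apply the Gram-Schmidt recurrence
  u_1 = v_1
  u_i = v_i − Σ_{j<i} ((v_i · u_j) / (u_j · u_j)) · u_j.

Step by step this gives:
  u_1 = (-2, -3, -3)
  u_2 = (3/11, -1/11, -1/11)
  u_3 = (0, -1, 1)

Orthogonality check:
  u_2 · u_1 = 0 (should be 0)
  u_3 · u_1 = 0 (should be 0)
  u_3 · u_2 = 0 (should be 0)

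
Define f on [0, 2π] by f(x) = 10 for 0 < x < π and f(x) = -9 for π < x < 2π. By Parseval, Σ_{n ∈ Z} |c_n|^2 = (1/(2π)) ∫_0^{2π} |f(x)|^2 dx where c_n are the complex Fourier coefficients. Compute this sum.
Σ |c_n|^2 = 181/2

Parseval equates the L^2 energy of f (normalised by 1/(2π)) with the ℓ^2 sum of its Fourier coefficients: (1/(2π)) ∫_0^{2π} |f|^2 = Σ |c_n|^2.
Compute the left side: (1/(2π)) [∫_0^π 10^2 dx + ∫_π^{2π} (-9)^2 dx] = (1/(2π)) · (100π + 81π) = (100 + 81)/2 = 181/2.
So Σ_{n ∈ Z} |c_n|^2 = 181/2.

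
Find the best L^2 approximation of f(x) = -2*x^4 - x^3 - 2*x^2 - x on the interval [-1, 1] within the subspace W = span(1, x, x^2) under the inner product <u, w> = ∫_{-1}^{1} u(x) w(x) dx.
g(x) = -26*x^2/7 - 8*x/5 + 6/35

The best approximation g ∈ W is the orthogonal projection of f onto W. Writing g = a_0 + a_1 x + a_2 x^2, the coefficients solve the normal equations G · a = b where
  G_{ij} = <φ_i, φ_j> and b_i = <f, φ_i>, with φ_0 = 1, φ_1 = x, φ_2 = x^2.
G =
  [2, 0, 2/3]
  [0, 2/3, 0]
  [2/3, 0, 2/5],
b = (-32/15, -16/15, -48/35).
Solving gives a_0 = 6/35, a_1 = -8/5, a_2 = -26/7, so
  g(x) = -26*x^2/7 - 8*x/5 + 6/35.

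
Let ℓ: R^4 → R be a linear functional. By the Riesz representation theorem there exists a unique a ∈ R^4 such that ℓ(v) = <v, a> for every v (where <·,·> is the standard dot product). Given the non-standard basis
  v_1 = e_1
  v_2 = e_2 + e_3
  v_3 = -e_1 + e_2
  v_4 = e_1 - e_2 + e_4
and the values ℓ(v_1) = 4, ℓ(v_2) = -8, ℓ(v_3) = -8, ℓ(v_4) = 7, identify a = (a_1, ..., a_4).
a = (4, -4, -4, -1)

Write a = (a_1, ..., a_4) in the standard basis. For each basis vector v_i, ℓ(v_i) = <v_i, a> is a linear equation in the a_j's. Collect the n equations into a matrix system V a = ℓ, where row i of V is v_i (expressed in the standard basis). Since V is invertible (lower-triangular with 1s on the diagonal, up to permutation), solve by back-substitution:
  V =
[[1, 0, 0, 0],
 [0, 1, 1, 0],
 [-1, 1, 0, 0],
 [1, -1, 0, 1]]
  V a = (4, -8, -8, 7)
Solving gives a = (4, -4, -4, -1).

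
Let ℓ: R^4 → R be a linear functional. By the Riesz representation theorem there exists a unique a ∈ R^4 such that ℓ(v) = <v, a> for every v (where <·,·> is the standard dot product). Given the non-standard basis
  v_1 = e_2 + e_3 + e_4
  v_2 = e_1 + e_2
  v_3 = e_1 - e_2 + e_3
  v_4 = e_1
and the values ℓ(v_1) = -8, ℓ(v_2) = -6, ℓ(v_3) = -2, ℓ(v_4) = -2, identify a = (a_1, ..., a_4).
a = (-2, -4, -4, 0)

Write a = (a_1, ..., a_4) in the standard basis. For each basis vector v_i, ℓ(v_i) = <v_i, a> is a linear equation in the a_j's. Collect the n equations into a matrix system V a = ℓ, where row i of V is v_i (expressed in the standard basis). Since V is invertible (lower-triangular with 1s on the diagonal, up to permutation), solve by back-substitution:
  V =
[[0, 1, 1, 1],
 [1, 1, 0, 0],
 [1, -1, 1, 0],
 [1, 0, 0, 0]]
  V a = (-8, -6, -2, -2)
Solving gives a = (-2, -4, -4, 0).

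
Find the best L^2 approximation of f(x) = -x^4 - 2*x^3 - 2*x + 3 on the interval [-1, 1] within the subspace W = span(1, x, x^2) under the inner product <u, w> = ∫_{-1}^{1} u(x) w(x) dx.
g(x) = -6*x^2/7 - 16*x/5 + 108/35

The best approximation g ∈ W is the orthogonal projection of f onto W. Writing g = a_0 + a_1 x + a_2 x^2, the coefficients solve the normal equations G · a = b where
  G_{ij} = <φ_i, φ_j> and b_i = <f, φ_i>, with φ_0 = 1, φ_1 = x, φ_2 = x^2.
G =
  [2, 0, 2/3]
  [0, 2/3, 0]
  [2/3, 0, 2/5],
b = (28/5, -32/15, 12/7).
Solving gives a_0 = 108/35, a_1 = -16/5, a_2 = -6/7, so
  g(x) = -6*x^2/7 - 16*x/5 + 108/35.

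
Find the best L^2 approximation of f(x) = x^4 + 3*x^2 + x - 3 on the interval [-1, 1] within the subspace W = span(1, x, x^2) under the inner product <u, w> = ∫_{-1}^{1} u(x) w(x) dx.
g(x) = 27*x^2/7 + x - 108/35

The best approximation g ∈ W is the orthogonal projection of f onto W. Writing g = a_0 + a_1 x + a_2 x^2, the coefficients solve the normal equations G · a = b where
  G_{ij} = <φ_i, φ_j> and b_i = <f, φ_i>, with φ_0 = 1, φ_1 = x, φ_2 = x^2.
G =
  [2, 0, 2/3]
  [0, 2/3, 0]
  [2/3, 0, 2/5],
b = (-18/5, 2/3, -18/35).
Solving gives a_0 = -108/35, a_1 = 1, a_2 = 27/7, so
  g(x) = 27*x^2/7 + x - 108/35.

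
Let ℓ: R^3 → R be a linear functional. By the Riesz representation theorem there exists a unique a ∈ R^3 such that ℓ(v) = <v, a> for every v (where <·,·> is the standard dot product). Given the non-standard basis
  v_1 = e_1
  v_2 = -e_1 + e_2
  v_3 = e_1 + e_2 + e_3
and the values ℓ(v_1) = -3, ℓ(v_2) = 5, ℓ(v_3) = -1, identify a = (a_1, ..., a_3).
a = (-3, 2, 0)

Write a = (a_1, ..., a_3) in the standard basis. For each basis vector v_i, ℓ(v_i) = <v_i, a> is a linear equation in the a_j's. Collect the n equations into a matrix system V a = ℓ, where row i of V is v_i (expressed in the standard basis). Since V is invertible (lower-triangular with 1s on the diagonal, up to permutation), solve by back-substitution:
  V =
[[1, 0, 0],
 [-1, 1, 0],
 [1, 1, 1]]
  V a = (-3, 5, -1)
Solving gives a = (-3, 2, 0).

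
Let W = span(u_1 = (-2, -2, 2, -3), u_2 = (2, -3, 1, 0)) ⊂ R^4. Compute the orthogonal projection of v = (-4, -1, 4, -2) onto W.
proj_W(v) = (-457/139, -329/278, 563/278, -510/139)

Set up U = [u_1 | ... | u_2] ∈ R^(4×2). The projector onto W = col(U) is P = U (U^T U)^(-1) U^T.
Compute U^T U =
  [21, 4]
  [4, 14],
and U^T v = (24, -1).
Solve U^T U · c = U^T v for the coefficients: c = (170/139, -117/278). The projection is proj_W(v) = U c.
Check: (v - proj_W(v)) · u_1 = 0  (should be 0).
Check: (v - proj_W(v)) · u_2 = 0  (should be 0).
Result: proj_W(v) = (-457/139, -329/278, 563/278, -510/139).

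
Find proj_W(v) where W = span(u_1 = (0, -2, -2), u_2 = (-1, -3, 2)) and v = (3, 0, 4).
proj_W(v) = (-14/27, 19/27, 89/27)

Set up U = [u_1 | ... | u_2] ∈ R^(3×2). The projector onto W = col(U) is P = U (U^T U)^(-1) U^T.
Compute U^T U =
  [8, 2]
  [2, 14],
and U^T v = (-8, 5).
Solve U^T U · c = U^T v for the coefficients: c = (-61/54, 14/27). The projection is proj_W(v) = U c.
Check: (v - proj_W(v)) · u_1 = 0  (should be 0).
Check: (v - proj_W(v)) · u_2 = 0  (should be 0).
Result: proj_W(v) = (-14/27, 19/27, 89/27).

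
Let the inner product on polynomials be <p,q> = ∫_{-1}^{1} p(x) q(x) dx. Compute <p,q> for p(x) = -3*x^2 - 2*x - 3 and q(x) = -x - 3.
<p,q> = 76/3

Expand the product: p(x)·q(x) = 3*x^3 + 11*x^2 + 9*x + 9.
∫_{-1}^{1} of each monomial x^k gives [2/(k+1) if k even, 0 if k odd]. Integrating term-by-term (or equivalently evaluating the antiderivative F(x) = 3*x^4/4 + 11*x^3/3 + 9*x^2/2 + 9*x at the endpoints):
  F(1) − F(−1) = 215/12 − (-89/12) = 76/3.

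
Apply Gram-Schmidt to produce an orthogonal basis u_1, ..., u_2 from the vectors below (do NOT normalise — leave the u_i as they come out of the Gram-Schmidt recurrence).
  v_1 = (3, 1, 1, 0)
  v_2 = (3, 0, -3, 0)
Orthogonal basis:
  u_1 = (3, 1, 1, 0)
  u_2 = (15/11, -6/11, -39/11, 0)

Apply the Gram-Schmidt recurrence
  u_1 = v_1
  u_i = v_i − Σ_{j<i} ((v_i · u_j) / (u_j · u_j)) · u_j.

Step by step this gives:
  u_1 = (3, 1, 1, 0)
  u_2 = (15/11, -6/11, -39/11, 0)

Orthogonality check:
  u_2 · u_1 = 0 (should be 0)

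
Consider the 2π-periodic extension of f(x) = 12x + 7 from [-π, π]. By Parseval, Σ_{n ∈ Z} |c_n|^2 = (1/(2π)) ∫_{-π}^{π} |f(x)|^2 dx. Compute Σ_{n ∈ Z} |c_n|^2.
Σ |c_n|^2 = 48π^2 + 49

Expand and integrate term by term over [-π, π]:
  ∫ (12x)^2 dx = 144·(2π^3/3); ∫ 2·12·(7)·x dx = 0 (odd integrand); ∫ 7^2 dx = 49·2π.
So (1/(2π)) ∫_{-π}^{π} (12x + 7)^2 dx = 144π^2/3 + 49 = 48π^2 + 49.
Parseval ⇒ Σ |c_n|^2 = 48π^2 + 49.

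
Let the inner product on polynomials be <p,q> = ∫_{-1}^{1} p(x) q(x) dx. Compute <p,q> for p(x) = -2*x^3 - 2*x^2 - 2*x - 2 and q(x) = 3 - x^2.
<p,q> = -208/15

Expand the product: p(x)·q(x) = 2*x^5 + 2*x^4 - 4*x^3 - 4*x^2 - 6*x - 6.
∫_{-1}^{1} of each monomial x^k gives [2/(k+1) if k even, 0 if k odd]. Integrating term-by-term (or equivalently evaluating the antiderivative F(x) = x^6/3 + 2*x^5/5 - x^4 - 4*x^3/3 - 3*x^2 - 6*x at the endpoints):
  F(1) − F(−1) = -53/5 − (49/15) = -208/15.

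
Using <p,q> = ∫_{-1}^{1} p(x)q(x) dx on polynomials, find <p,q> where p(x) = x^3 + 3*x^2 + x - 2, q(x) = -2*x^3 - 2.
<p,q> = 92/35

Expand the product: p(x)·q(x) = -2*x^6 - 6*x^5 - 2*x^4 + 2*x^3 - 6*x^2 - 2*x + 4.
∫_{-1}^{1} of each monomial x^k gives [2/(k+1) if k even, 0 if k odd]. Integrating term-by-term (or equivalently evaluating the antiderivative F(x) = -2*x^7/7 - x^6 - 2*x^5/5 + x^4/2 - 2*x^3 - x^2 + 4*x at the endpoints):
  F(1) − F(−1) = -13/70 − (-197/70) = 92/35.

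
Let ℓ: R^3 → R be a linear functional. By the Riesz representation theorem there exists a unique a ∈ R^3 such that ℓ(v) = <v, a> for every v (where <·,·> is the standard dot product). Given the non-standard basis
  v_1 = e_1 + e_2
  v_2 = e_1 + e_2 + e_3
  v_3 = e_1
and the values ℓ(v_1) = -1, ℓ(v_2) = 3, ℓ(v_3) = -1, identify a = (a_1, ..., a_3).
a = (-1, 0, 4)

Write a = (a_1, ..., a_3) in the standard basis. For each basis vector v_i, ℓ(v_i) = <v_i, a> is a linear equation in the a_j's. Collect the n equations into a matrix system V a = ℓ, where row i of V is v_i (expressed in the standard basis). Since V is invertible (lower-triangular with 1s on the diagonal, up to permutation), solve by back-substitution:
  V =
[[1, 1, 0],
 [1, 1, 1],
 [1, 0, 0]]
  V a = (-1, 3, -1)
Solving gives a = (-1, 0, 4).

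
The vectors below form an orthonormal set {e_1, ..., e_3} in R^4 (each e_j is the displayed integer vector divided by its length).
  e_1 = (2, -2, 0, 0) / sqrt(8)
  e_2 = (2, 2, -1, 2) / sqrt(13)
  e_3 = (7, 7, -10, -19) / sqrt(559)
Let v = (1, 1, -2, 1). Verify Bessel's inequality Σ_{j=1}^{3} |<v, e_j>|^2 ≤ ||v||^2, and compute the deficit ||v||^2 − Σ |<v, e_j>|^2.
Σ |<v, e_j>|^2 = 229/43; ||v||^2 = 7; deficit = 72/43

Write each e_j = u_j / sqrt(<u_j, u_j>) where u_j is the displayed integer vector. Then <v, e_j> = <v, u_j> / sqrt(<u_j, u_j>), so |<v, e_j>|^2 = <v, u_j>^2 / <u_j, u_j>.
Coefficients: <v, e_1> = 0/sqrt(8), <v, e_2> = 8/sqrt(13), <v, e_3> = 15/sqrt(559).
Square and sum: Σ |<v, e_j>|^2 = 229/43.
Compute ||v||^2 = v·v = 7.
Deficit = 7 − 229/43 = 72/43 ≥ 0, confirming Bessel's inequality. (The deficit equals ||v − Σ <v,e_j> e_j||^2, the squared distance from v to span{e_j}.)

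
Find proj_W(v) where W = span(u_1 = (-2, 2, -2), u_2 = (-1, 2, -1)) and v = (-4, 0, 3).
proj_W(v) = (-1/2, 0, -1/2)

Set up U = [u_1 | ... | u_2] ∈ R^(3×2). The projector onto W = col(U) is P = U (U^T U)^(-1) U^T.
Compute U^T U =
  [12, 8]
  [8, 6],
and U^T v = (2, 1).
Solve U^T U · c = U^T v for the coefficients: c = (1/2, -1/2). The projection is proj_W(v) = U c.
Check: (v - proj_W(v)) · u_1 = 0  (should be 0).
Check: (v - proj_W(v)) · u_2 = 0  (should be 0).
Result: proj_W(v) = (-1/2, 0, -1/2).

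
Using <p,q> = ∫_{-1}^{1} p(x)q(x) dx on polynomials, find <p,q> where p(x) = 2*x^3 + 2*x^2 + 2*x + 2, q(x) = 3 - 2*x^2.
<p,q> = 176/15

Expand the product: p(x)·q(x) = -4*x^5 - 4*x^4 + 2*x^3 + 2*x^2 + 6*x + 6.
∫_{-1}^{1} of each monomial x^k gives [2/(k+1) if k even, 0 if k odd]. Integrating term-by-term (or equivalently evaluating the antiderivative F(x) = -2*x^6/3 - 4*x^5/5 + x^4/2 + 2*x^3/3 + 3*x^2 + 6*x at the endpoints):
  F(1) − F(−1) = 87/10 − (-91/30) = 176/15.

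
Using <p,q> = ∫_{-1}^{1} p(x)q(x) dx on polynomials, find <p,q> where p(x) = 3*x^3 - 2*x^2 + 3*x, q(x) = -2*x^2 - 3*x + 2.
<p,q> = -32/3

Expand the product: p(x)·q(x) = -6*x^5 - 5*x^4 + 6*x^3 - 13*x^2 + 6*x.
∫_{-1}^{1} of each monomial x^k gives [2/(k+1) if k even, 0 if k odd]. Integrating term-by-term (or equivalently evaluating the antiderivative F(x) = -x^6 - x^5 + 3*x^4/2 - 13*x^3/3 + 3*x^2 at the endpoints):
  F(1) − F(−1) = -11/6 − (53/6) = -32/3.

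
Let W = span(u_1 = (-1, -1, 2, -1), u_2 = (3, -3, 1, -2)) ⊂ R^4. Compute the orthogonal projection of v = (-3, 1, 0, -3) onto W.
proj_W(v) = (-65/29, 47/145, 216/145, -3/29)

Set up U = [u_1 | ... | u_2] ∈ R^(4×2). The projector onto W = col(U) is P = U (U^T U)^(-1) U^T.
Compute U^T U =
  [7, 4]
  [4, 23],
and U^T v = (5, -6).
Solve U^T U · c = U^T v for the coefficients: c = (139/145, -62/145). The projection is proj_W(v) = U c.
Check: (v - proj_W(v)) · u_1 = 0  (should be 0).
Check: (v - proj_W(v)) · u_2 = 0  (should be 0).
Result: proj_W(v) = (-65/29, 47/145, 216/145, -3/29).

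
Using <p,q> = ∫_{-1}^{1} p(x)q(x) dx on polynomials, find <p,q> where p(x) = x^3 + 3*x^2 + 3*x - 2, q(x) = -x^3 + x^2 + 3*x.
<p,q> = 586/105

Expand the product: p(x)·q(x) = -x^6 - 2*x^5 + 3*x^4 + 14*x^3 + 7*x^2 - 6*x.
∫_{-1}^{1} of each monomial x^k gives [2/(k+1) if k even, 0 if k odd]. Integrating term-by-term (or equivalently evaluating the antiderivative F(x) = -x^7/7 - x^6/3 + 3*x^5/5 + 7*x^4/2 + 7*x^3/3 - 3*x^2 at the endpoints):
  F(1) − F(−1) = 207/70 − (-551/210) = 586/105.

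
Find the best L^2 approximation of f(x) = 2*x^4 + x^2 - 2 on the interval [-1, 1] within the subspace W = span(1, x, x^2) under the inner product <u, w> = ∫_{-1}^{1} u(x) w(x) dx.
g(x) = 19*x^2/7 - 76/35

The best approximation g ∈ W is the orthogonal projection of f onto W. Writing g = a_0 + a_1 x + a_2 x^2, the coefficients solve the normal equations G · a = b where
  G_{ij} = <φ_i, φ_j> and b_i = <f, φ_i>, with φ_0 = 1, φ_1 = x, φ_2 = x^2.
G =
  [2, 0, 2/3]
  [0, 2/3, 0]
  [2/3, 0, 2/5],
b = (-38/15, 0, -38/105).
Solving gives a_0 = -76/35, a_1 = 0, a_2 = 19/7, so
  g(x) = 19*x^2/7 - 76/35.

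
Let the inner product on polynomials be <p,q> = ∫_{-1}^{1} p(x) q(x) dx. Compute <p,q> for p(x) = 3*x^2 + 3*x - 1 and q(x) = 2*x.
<p,q> = 4

Expand the product: p(x)·q(x) = 6*x^3 + 6*x^2 - 2*x.
∫_{-1}^{1} of each monomial x^k gives [2/(k+1) if k even, 0 if k odd]. Integrating term-by-term (or equivalently evaluating the antiderivative F(x) = 3*x^4/2 + 2*x^3 - x^2 at the endpoints):
  F(1) − F(−1) = 5/2 − (-3/2) = 4.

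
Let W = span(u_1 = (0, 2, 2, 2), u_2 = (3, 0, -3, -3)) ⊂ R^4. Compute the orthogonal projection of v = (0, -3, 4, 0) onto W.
proj_W(v) = (-2, -1, 1, 1)

Set up U = [u_1 | ... | u_2] ∈ R^(4×2). The projector onto W = col(U) is P = U (U^T U)^(-1) U^T.
Compute U^T U =
  [12, -12]
  [-12, 27],
and U^T v = (2, -12).
Solve U^T U · c = U^T v for the coefficients: c = (-1/2, -2/3). The projection is proj_W(v) = U c.
Check: (v - proj_W(v)) · u_1 = 0  (should be 0).
Check: (v - proj_W(v)) · u_2 = 0  (should be 0).
Result: proj_W(v) = (-2, -1, 1, 1).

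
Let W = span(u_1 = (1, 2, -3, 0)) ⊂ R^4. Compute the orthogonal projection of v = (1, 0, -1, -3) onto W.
proj_W(v) = (2/7, 4/7, -6/7, 0)

Set up U = [u_1 | ... | u_1] ∈ R^(4×1). The projector onto W = col(U) is P = U (U^T U)^(-1) U^T.
Compute U^T U =
  [14],
and U^T v = (4).
Solve U^T U · c = U^T v for the coefficients: c = (2/7). The projection is proj_W(v) = U c.
Check: (v - proj_W(v)) · u_1 = 0  (should be 0).
Result: proj_W(v) = (2/7, 4/7, -6/7, 0).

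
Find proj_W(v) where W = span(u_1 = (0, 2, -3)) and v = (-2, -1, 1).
proj_W(v) = (0, -10/13, 15/13)

Set up U = [u_1 | ... | u_1] ∈ R^(3×1). The projector onto W = col(U) is P = U (U^T U)^(-1) U^T.
Compute U^T U =
  [13],
and U^T v = (-5).
Solve U^T U · c = U^T v for the coefficients: c = (-5/13). The projection is proj_W(v) = U c.
Check: (v - proj_W(v)) · u_1 = 0  (should be 0).
Result: proj_W(v) = (0, -10/13, 15/13).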